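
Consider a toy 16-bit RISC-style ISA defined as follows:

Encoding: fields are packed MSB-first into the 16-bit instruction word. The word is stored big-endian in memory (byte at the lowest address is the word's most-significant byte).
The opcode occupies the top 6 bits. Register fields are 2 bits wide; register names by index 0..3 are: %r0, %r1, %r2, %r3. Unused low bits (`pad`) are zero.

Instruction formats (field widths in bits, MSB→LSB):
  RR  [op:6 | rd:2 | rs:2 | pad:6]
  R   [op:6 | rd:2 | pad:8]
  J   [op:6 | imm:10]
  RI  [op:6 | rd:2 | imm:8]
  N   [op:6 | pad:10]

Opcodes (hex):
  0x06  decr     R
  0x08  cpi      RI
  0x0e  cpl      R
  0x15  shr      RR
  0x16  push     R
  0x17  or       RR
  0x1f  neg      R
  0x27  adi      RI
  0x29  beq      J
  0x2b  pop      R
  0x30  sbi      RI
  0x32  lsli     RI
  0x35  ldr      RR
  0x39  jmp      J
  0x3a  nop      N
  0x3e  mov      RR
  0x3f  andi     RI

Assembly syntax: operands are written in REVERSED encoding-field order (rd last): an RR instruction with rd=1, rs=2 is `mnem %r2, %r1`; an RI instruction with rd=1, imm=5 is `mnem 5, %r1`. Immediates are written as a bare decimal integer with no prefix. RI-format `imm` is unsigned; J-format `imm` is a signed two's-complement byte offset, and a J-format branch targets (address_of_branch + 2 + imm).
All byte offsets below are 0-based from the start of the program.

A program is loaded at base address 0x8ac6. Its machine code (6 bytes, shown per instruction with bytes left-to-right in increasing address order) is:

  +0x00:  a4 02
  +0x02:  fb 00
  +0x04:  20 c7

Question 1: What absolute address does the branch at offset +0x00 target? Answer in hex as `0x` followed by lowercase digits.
[00] a4 02 → 0xa402
  top 6b → 0x29 → beq [J]
  imm@[9:0]=0x2 ⇒ 2
  target = base 0x8ac6 + off 0x00 + 2 + imm 2 = 0x8aca

0x8aca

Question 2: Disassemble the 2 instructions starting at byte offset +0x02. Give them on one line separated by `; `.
[02] fb 00 → 0xfb00
  opcode bits[15:10]=0x3e: mov/RR
  [9:8] rd=3 = %r3
  [7:6] rs=0 = %r0
[04] 20 c7 → 0x20c7
  opcode bits[15:10]=0x8: cpi/RI
  [9:8] rd=0 = %r0
  [7:0] imm=199 = 199

mov %r0, %r3; cpi 199, %r0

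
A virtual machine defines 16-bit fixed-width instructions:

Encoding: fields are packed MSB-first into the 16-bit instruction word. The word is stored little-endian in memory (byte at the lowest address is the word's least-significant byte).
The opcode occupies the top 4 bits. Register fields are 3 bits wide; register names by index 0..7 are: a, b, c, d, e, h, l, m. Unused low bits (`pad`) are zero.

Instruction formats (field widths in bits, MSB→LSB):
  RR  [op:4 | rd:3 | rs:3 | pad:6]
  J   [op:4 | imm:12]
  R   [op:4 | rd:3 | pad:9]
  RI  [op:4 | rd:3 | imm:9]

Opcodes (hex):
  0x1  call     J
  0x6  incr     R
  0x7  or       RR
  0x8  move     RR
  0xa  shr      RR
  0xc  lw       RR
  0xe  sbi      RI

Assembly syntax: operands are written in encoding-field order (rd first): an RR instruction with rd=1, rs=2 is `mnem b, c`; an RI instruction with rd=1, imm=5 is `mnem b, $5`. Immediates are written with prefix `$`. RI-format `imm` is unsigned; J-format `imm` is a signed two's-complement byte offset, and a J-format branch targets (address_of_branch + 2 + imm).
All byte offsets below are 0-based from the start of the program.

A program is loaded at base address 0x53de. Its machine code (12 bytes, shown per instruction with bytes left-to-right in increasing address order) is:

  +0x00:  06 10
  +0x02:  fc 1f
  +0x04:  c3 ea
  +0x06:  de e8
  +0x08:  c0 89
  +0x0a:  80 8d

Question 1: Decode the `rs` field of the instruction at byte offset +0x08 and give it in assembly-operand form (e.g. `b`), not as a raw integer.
+0x08: c0 89 ⇒ word 0x89c0 (little)
  top 4b → 0x8 → move [RR]
  rd@[11:9]=0x4 ⇒ e
  rs@[8:6]=0x7 ⇒ m

m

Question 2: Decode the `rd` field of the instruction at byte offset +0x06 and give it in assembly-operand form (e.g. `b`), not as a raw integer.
e

@+06  little-endian(de e8) = 0xe8de
  op=0xe8de>>12=0xe ⇒ sbi (RI)
  rd@[11:9]=0x4 ⇒ e
  imm@[8:0]=0xde ⇒ $222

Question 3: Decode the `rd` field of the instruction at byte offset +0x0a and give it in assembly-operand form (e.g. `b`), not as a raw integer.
l

+0x0a: 80 8d ⇒ word 0x8d80 (little)
  top 4b → 0x8 → move [RR]
  rd@[11:9]=0x6 ⇒ l
  rs@[8:6]=0x6 ⇒ l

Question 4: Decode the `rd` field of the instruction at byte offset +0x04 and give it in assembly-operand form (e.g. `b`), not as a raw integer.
h

@+04  little-endian(c3 ea) = 0xeac3
  op=0xeac3>>12=0xe ⇒ sbi (RI)
  [11:9] rd=5 = h
  [8:0] imm=195 = $195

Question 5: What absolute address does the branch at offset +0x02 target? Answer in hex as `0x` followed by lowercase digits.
@+02  little-endian(fc 1f) = 0x1ffc
  opcode bits[15:12]=0x1: call/J
  [11:0] imm=4092 (s12→-4) = $-4
  target = base 0x53de + off 0x02 + 2 + imm -4 = 0x53de

0x53de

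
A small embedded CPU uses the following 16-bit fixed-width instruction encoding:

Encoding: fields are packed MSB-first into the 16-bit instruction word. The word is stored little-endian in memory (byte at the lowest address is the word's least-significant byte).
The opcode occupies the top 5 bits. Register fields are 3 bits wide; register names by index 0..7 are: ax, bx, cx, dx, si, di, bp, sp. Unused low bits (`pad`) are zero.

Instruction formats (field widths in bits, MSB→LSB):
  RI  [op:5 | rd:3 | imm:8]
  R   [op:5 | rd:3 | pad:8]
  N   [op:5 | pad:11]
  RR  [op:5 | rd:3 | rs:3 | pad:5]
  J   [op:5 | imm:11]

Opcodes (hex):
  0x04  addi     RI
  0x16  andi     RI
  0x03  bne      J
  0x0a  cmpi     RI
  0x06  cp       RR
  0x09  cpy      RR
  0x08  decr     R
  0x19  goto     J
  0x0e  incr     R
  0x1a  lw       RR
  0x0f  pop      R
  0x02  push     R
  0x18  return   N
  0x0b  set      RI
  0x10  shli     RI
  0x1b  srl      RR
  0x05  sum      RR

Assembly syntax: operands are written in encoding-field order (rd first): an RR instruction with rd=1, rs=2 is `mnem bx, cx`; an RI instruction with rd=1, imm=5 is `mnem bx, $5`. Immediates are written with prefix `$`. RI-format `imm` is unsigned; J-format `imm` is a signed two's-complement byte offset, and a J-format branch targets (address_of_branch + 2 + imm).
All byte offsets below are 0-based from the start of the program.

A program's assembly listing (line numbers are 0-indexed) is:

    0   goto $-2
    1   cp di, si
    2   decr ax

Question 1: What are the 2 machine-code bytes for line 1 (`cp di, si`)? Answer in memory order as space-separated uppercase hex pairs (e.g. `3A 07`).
1. cp fields op=0x6:5|rd=5:3|rs=4:3|pad=0:5 → word 3580h → 80 35

80 35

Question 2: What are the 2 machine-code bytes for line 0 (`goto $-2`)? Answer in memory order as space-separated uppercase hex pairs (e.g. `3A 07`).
FE CF

L0: goto op=0x19:5|imm=-2:11 ⇒ 0xcffe ⇒ little fe cf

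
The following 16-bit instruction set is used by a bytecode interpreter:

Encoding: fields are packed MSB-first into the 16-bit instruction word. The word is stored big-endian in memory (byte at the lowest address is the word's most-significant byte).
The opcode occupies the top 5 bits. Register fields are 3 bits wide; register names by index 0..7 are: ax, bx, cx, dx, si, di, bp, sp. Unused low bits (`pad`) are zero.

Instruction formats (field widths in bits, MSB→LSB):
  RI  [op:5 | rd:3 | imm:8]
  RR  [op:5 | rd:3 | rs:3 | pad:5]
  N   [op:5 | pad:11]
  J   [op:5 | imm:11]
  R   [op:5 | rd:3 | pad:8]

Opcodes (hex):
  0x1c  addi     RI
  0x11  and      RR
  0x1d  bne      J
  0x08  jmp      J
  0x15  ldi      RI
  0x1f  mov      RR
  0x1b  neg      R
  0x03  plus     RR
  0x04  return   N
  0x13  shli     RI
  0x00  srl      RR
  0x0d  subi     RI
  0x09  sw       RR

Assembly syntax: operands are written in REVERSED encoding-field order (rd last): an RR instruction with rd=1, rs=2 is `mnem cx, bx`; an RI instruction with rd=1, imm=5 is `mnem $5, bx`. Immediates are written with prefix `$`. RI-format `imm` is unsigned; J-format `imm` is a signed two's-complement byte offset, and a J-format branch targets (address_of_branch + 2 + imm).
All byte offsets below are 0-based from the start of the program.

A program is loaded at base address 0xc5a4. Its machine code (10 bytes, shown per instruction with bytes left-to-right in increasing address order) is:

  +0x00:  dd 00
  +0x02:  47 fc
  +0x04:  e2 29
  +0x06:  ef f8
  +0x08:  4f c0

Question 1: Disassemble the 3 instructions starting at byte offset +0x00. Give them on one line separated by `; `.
neg di; jmp $-4; addi $41, cx

[00] dd 00 → 0xdd00
  op=0xdd00>>11=0x1b ⇒ neg (R)
  rd@[10:8]=0x5 ⇒ di
[02] 47 fc → 0x47fc
  op=0x47fc>>11=0x8 ⇒ jmp (J)
  imm@[10:0]=0x7fc (s11→-4) ⇒ $-4
[04] e2 29 → 0xe229
  op=0xe229>>11=0x1c ⇒ addi (RI)
  rd@[10:8]=0x2 ⇒ cx
  imm@[7:0]=0x29 ⇒ $41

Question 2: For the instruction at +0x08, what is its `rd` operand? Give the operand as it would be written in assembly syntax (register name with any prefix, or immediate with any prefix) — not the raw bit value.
[08] 4f c0 → 0x4fc0
  top 5b → 0x9 → sw [RR]
  rd@[10:8]=0x7 ⇒ sp
  rs@[7:5]=0x6 ⇒ bp

sp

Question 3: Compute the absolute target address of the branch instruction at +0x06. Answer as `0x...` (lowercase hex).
0xc5a4

off 0x06: read ef f8 as big → 0xeff8
  opcode bits[15:11]=0x1d: bne/J
  [10:0] imm=2040 (s11→-8) = $-8
  target = base 0xc5a4 + off 0x06 + 2 + imm -8 = 0xc5a4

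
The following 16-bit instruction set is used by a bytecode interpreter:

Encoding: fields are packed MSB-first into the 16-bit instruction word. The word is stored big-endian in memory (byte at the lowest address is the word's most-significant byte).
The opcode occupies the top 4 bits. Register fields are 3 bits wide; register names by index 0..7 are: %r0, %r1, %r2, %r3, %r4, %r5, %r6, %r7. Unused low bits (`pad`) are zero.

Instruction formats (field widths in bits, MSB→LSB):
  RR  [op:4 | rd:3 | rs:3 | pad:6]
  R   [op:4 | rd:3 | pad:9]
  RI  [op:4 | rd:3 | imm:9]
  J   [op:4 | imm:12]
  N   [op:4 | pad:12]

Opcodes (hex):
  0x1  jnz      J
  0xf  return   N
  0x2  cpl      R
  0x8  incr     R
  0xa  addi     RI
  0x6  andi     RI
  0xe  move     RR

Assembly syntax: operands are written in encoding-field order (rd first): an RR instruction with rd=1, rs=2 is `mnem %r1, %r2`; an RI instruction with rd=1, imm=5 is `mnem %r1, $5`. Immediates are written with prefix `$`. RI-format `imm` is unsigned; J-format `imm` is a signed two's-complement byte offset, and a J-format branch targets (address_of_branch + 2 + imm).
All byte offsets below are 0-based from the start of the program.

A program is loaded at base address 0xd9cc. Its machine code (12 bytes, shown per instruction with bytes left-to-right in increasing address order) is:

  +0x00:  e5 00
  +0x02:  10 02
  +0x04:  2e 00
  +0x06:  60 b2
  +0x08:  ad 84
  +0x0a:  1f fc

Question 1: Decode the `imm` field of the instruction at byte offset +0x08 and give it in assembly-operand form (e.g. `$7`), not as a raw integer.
+0x08: ad 84 ⇒ word 0xad84 (big)
  top 4b → 0xa → addi [RI]
  rd@[11:9]=0x6 ⇒ %r6
  imm@[8:0]=0x184 ⇒ $388

$388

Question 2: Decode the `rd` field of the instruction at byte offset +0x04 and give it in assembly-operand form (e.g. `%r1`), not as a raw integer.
[04] 2e 00 → 0x2e00
  op=0x2e00>>12=0x2 ⇒ cpl (R)
  rd@[11:9]=0x7 ⇒ %r7

%r7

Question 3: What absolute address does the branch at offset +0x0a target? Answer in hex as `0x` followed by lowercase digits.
0xd9d4

[0a] 1f fc → 0x1ffc
  op=0x1ffc>>12=0x1 ⇒ jnz (J)
  imm@[11:0]=0xffc (s12→-4) ⇒ $-4
  target = base 0xd9cc + off 0x0a + 2 + imm -4 = 0xd9d4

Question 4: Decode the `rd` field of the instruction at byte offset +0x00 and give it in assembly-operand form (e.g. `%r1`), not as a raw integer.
+0x00: e5 00 ⇒ word 0xe500 (big)
  opcode bits[15:12]=0xe: move/RR
  rd: (w>>9)&0x7=0x2 → %r2
  rs: (w>>6)&0x7=0x4 → %r4

%r2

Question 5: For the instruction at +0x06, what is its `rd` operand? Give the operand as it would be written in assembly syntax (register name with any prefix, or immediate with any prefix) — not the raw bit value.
off 0x06: read 60 b2 as big → 0x60b2
  opcode bits[15:12]=0x6: andi/RI
  [11:9] rd=0 = %r0
  [8:0] imm=178 = $178

%r0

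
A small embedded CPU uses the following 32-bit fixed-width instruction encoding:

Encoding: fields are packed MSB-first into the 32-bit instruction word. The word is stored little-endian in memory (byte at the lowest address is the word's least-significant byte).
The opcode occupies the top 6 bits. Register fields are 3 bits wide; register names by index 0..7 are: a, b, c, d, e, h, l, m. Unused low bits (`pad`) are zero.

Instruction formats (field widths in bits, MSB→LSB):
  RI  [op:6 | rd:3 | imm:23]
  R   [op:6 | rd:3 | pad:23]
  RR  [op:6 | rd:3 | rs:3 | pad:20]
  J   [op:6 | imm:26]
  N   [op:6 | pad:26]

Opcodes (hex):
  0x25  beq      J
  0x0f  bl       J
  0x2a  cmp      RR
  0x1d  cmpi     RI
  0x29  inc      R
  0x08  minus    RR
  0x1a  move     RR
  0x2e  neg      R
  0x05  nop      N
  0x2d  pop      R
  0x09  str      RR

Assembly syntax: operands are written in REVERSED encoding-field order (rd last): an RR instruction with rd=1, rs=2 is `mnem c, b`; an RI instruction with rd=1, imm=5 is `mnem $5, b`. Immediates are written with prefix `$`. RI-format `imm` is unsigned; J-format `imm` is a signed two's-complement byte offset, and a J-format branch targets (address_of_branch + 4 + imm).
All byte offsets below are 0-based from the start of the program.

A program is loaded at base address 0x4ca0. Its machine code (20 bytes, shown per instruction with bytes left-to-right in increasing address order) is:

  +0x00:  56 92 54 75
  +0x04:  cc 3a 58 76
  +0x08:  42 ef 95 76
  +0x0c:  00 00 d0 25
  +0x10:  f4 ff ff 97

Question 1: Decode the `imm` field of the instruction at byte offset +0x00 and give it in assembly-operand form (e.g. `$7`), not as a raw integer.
$5542486

[00] 56 92 54 75 → 0x75549256
  op=0x75549256>>26=0x1d ⇒ cmpi (RI)
  [25:23] rd=2 = c
  [22:0] imm=5542486 = $5542486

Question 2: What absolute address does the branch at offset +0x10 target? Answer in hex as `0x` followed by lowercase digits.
0x4ca8

off 0x10: read f4 ff ff 97 as little → 0x97fffff4
  op=0x97fffff4>>26=0x25 ⇒ beq (J)
  imm: (w>>0)&0x3ffffff=0x3fffff4 (s26→-12) → $-12
  target = base 0x4ca0 + off 0x10 + 4 + imm -12 = 0x4ca8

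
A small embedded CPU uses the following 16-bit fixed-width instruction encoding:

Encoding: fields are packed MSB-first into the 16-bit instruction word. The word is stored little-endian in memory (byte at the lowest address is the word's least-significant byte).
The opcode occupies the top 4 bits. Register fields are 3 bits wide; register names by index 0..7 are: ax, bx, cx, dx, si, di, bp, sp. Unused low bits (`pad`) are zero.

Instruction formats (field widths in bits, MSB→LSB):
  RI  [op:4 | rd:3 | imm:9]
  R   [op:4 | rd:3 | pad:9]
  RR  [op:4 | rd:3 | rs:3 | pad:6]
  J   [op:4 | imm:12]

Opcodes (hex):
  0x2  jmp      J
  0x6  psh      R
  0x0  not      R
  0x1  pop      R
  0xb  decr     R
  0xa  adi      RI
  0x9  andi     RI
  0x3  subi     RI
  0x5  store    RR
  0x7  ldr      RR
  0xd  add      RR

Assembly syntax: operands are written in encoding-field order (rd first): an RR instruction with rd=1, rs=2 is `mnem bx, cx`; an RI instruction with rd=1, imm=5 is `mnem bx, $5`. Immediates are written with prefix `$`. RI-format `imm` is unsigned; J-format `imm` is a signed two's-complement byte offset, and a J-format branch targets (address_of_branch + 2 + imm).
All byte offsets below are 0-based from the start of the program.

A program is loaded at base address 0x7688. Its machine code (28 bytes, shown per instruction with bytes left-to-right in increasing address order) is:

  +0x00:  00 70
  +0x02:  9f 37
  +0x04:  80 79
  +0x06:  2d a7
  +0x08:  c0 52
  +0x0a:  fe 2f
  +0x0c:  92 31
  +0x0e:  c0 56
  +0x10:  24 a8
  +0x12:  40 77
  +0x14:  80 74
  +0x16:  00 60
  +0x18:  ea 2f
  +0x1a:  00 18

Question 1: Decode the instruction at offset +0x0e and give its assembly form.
store dx, dx

[0e] c0 56 → 0x56c0
  opcode bits[15:12]=0x5: store/RR
  [11:9] rd=3 = dx
  [8:6] rs=3 = dx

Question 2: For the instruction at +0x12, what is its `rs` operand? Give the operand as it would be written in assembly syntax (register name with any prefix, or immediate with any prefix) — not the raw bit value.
di

off 0x12: read 40 77 as little → 0x7740
  opcode bits[15:12]=0x7: ldr/RR
  rd: (w>>9)&0x7=0x3 → dx
  rs: (w>>6)&0x7=0x5 → di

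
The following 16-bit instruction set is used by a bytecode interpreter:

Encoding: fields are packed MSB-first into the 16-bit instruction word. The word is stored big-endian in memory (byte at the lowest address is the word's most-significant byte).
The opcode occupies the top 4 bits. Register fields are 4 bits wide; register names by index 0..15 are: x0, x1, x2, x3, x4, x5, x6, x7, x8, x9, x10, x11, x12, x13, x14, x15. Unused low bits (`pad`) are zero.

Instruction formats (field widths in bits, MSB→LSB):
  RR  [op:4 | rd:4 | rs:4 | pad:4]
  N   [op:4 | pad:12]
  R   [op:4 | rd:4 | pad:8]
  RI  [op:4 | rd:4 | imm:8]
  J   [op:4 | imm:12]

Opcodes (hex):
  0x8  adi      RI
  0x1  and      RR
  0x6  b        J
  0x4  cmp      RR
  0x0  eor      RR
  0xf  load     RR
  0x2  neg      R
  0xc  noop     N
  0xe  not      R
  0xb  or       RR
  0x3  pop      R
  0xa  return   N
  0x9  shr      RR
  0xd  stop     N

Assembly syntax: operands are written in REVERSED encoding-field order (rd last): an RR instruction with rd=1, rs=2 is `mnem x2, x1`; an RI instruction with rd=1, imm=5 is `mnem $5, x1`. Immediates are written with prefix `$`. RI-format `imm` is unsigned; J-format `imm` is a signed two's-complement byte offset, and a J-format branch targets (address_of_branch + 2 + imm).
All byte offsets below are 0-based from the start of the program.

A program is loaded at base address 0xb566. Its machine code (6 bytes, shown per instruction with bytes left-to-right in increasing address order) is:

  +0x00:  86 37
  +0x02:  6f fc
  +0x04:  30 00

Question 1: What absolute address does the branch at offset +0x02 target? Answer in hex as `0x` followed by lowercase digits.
off 0x02: read 6f fc as big → 0x6ffc
  top 4b → 0x6 → b [J]
  [11:0] imm=4092 (s12→-4) = $-4
  target = base 0xb566 + off 0x02 + 2 + imm -4 = 0xb566

0xb566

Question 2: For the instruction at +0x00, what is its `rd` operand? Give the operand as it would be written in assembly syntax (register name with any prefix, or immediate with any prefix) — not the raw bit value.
x6

@+00  big-endian(86 37) = 0x8637
  top 4b → 0x8 → adi [RI]
  rd@[11:8]=0x6 ⇒ x6
  imm@[7:0]=0x37 ⇒ $55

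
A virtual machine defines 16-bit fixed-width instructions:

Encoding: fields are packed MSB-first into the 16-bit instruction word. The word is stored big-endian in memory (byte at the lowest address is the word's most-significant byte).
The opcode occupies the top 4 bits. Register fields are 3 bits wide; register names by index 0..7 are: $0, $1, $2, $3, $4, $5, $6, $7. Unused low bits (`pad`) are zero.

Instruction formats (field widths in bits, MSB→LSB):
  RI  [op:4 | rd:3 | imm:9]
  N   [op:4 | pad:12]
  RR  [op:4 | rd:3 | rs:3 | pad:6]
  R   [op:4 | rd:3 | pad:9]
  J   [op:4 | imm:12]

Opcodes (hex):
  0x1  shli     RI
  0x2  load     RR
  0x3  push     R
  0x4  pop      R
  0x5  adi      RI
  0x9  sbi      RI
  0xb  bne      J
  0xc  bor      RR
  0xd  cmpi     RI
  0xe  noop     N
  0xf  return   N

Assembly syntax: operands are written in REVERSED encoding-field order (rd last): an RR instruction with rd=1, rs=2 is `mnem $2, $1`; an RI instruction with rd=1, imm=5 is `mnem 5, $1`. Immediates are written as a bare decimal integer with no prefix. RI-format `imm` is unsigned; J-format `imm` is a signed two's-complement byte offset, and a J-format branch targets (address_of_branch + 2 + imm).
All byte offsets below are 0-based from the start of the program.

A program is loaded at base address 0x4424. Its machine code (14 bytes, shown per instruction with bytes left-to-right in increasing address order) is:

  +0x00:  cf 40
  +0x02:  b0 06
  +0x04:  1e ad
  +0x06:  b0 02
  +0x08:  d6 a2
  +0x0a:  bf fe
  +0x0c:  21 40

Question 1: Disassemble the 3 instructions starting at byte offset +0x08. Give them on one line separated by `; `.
cmpi 162, $3; bne -2; load $5, $0

+0x08: d6 a2 ⇒ word 0xd6a2 (big)
  op=0xd6a2>>12=0xd ⇒ cmpi (RI)
  rd@[11:9]=0x3 ⇒ $3
  imm@[8:0]=0xa2 ⇒ 162
+0x0a: bf fe ⇒ word 0xbffe (big)
  op=0xbffe>>12=0xb ⇒ bne (J)
  imm@[11:0]=0xffe (s12→-2) ⇒ -2
+0x0c: 21 40 ⇒ word 0x2140 (big)
  op=0x2140>>12=0x2 ⇒ load (RR)
  rd@[11:9]=0x0 ⇒ $0
  rs@[8:6]=0x5 ⇒ $5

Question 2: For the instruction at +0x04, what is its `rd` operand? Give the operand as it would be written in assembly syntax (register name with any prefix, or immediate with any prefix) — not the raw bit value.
[04] 1e ad → 0x1ead
  top 4b → 0x1 → shli [RI]
  rd@[11:9]=0x7 ⇒ $7
  imm@[8:0]=0xad ⇒ 173

$7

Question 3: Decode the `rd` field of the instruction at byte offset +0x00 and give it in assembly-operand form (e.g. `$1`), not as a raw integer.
$7

off 0x00: read cf 40 as big → 0xcf40
  op=0xcf40>>12=0xc ⇒ bor (RR)
  [11:9] rd=7 = $7
  [8:6] rs=5 = $5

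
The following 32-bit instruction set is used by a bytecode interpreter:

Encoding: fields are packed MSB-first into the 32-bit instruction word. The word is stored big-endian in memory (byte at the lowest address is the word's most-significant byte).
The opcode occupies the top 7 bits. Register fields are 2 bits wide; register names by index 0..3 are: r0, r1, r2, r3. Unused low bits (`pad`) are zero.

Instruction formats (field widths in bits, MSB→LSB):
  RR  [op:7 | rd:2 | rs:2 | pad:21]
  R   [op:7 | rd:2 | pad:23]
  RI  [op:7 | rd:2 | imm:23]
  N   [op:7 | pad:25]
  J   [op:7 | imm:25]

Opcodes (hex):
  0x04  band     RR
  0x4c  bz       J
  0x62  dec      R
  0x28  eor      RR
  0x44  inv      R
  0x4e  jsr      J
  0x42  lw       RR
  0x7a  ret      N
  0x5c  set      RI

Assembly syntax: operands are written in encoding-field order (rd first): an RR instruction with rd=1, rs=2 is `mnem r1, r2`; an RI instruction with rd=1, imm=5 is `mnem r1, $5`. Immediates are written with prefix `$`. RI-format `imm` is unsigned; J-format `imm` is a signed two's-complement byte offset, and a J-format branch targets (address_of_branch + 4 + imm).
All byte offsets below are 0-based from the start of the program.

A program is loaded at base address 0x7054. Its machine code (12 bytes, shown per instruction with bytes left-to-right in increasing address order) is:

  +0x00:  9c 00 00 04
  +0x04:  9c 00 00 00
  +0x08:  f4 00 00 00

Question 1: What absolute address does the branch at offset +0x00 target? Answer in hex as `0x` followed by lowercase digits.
0x705c

[00] 9c 00 00 04 → 0x9c000004
  top 7b → 0x4e → jsr [J]
  imm: (w>>0)&0x1ffffff=0x4 → $4
  target = base 0x7054 + off 0x00 + 4 + imm 4 = 0x705c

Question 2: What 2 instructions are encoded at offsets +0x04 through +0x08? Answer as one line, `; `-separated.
jsr $0; ret

off 0x04: read 9c 00 00 00 as big → 0x9c000000
  top 7b → 0x4e → jsr [J]
  [24:0] imm=0 = $0
off 0x08: read f4 00 00 00 as big → 0xf4000000
  top 7b → 0x7a → ret [N]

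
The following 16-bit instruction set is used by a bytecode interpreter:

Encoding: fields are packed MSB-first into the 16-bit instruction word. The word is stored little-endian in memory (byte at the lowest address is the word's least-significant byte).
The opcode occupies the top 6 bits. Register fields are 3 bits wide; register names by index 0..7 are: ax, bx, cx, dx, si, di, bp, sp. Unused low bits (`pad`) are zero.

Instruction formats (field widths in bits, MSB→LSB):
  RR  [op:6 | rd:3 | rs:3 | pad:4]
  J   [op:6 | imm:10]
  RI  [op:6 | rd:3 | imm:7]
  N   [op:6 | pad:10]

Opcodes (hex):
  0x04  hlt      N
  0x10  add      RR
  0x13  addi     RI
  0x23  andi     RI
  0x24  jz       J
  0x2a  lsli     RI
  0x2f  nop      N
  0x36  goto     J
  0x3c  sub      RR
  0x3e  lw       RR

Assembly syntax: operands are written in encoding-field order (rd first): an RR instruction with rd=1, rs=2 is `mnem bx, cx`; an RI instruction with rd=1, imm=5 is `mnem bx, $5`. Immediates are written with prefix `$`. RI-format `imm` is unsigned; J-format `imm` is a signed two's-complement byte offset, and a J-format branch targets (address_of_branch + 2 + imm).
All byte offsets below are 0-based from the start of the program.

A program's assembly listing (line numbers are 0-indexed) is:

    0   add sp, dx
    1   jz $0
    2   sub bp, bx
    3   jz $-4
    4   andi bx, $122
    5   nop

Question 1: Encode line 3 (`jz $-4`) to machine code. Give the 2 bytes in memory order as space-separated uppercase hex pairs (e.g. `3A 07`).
FC 93

L3: jz op=0x24:6|imm=-4:10 ⇒ 0x93fc ⇒ little fc 93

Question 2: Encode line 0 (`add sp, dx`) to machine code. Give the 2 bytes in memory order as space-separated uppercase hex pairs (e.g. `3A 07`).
line 0 (add): pack op=0x10:6|rd=7:3|rs=3:3|pad=0:4 = 0x43b0; little→ b0 43

B0 43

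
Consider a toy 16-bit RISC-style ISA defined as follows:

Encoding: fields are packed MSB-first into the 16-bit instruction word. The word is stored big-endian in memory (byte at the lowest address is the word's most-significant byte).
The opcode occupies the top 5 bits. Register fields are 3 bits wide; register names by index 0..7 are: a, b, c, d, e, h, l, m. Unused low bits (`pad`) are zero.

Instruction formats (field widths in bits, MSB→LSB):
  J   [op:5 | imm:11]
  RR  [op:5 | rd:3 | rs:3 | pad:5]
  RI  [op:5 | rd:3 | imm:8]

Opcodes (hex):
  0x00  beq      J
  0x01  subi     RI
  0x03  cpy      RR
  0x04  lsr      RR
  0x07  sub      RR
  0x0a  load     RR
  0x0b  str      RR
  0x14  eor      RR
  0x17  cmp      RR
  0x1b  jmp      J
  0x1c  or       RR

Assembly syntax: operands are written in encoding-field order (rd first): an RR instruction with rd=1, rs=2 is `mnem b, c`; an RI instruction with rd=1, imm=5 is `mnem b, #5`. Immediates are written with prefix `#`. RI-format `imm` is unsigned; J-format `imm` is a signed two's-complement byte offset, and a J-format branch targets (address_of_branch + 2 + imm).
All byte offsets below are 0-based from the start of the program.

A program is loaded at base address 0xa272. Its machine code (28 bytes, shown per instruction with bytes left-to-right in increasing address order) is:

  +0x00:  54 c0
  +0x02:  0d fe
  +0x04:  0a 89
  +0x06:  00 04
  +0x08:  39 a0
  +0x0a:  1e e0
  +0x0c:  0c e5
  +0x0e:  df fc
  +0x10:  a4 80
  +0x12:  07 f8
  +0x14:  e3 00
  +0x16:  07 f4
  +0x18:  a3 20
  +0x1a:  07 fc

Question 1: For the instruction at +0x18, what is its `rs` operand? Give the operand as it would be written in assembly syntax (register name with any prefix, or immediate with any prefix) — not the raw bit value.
b

[18] a3 20 → 0xa320
  op=0xa320>>11=0x14 ⇒ eor (RR)
  rd: (w>>8)&0x7=0x3 → d
  rs: (w>>5)&0x7=0x1 → b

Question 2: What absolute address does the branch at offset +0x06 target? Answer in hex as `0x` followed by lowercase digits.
@+06  big-endian(00 04) = 0x0004
  op=0x0004>>11=0x0 ⇒ beq (J)
  imm: (w>>0)&0x7ff=0x4 → #4
  target = base 0xa272 + off 0x06 + 2 + imm 4 = 0xa27e

0xa27e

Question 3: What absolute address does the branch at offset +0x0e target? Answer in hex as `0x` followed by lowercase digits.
[0e] df fc → 0xdffc
  opcode bits[15:11]=0x1b: jmp/J
  [10:0] imm=2044 (s11→-4) = #-4
  target = base 0xa272 + off 0x0e + 2 + imm -4 = 0xa27e

0xa27e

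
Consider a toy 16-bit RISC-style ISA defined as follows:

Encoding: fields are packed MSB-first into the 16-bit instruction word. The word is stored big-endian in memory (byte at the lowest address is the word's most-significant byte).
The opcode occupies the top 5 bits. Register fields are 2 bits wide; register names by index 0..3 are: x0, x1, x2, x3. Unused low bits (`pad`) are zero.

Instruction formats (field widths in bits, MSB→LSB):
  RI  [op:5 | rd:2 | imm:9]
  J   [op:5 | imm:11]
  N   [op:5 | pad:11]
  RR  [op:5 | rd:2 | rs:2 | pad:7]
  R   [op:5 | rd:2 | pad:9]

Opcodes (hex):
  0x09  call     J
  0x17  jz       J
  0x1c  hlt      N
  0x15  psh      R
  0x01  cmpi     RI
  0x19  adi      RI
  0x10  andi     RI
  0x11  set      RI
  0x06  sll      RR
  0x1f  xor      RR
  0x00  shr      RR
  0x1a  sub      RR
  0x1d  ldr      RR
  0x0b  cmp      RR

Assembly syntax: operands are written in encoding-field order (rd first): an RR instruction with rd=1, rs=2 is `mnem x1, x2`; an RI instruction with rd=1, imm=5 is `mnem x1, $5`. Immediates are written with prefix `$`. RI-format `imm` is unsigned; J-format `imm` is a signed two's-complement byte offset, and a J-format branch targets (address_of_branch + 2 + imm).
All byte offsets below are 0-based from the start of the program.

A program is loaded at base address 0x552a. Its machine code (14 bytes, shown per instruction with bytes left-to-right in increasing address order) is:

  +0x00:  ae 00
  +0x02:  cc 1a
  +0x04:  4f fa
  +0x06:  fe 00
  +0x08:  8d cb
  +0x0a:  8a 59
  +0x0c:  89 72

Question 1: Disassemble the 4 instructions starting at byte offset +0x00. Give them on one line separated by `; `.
+0x00: ae 00 ⇒ word 0xae00 (big)
  opcode bits[15:11]=0x15: psh/R
  rd@[10:9]=0x3 ⇒ x3
+0x02: cc 1a ⇒ word 0xcc1a (big)
  opcode bits[15:11]=0x19: adi/RI
  rd@[10:9]=0x2 ⇒ x2
  imm@[8:0]=0x1a ⇒ $26
+0x04: 4f fa ⇒ word 0x4ffa (big)
  opcode bits[15:11]=0x9: call/J
  imm@[10:0]=0x7fa (s11→-6) ⇒ $-6
+0x06: fe 00 ⇒ word 0xfe00 (big)
  opcode bits[15:11]=0x1f: xor/RR
  rd@[10:9]=0x3 ⇒ x3
  rs@[8:7]=0x0 ⇒ x0

psh x3; adi x2, $26; call $-6; xor x3, x0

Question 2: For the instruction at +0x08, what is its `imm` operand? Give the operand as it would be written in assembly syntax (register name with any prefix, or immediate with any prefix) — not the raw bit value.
+0x08: 8d cb ⇒ word 0x8dcb (big)
  top 5b → 0x11 → set [RI]
  rd: (w>>9)&0x3=0x2 → x2
  imm: (w>>0)&0x1ff=0x1cb → $459

$459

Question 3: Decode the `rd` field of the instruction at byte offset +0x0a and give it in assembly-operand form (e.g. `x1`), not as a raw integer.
[0a] 8a 59 → 0x8a59
  opcode bits[15:11]=0x11: set/RI
  [10:9] rd=1 = x1
  [8:0] imm=89 = $89

x1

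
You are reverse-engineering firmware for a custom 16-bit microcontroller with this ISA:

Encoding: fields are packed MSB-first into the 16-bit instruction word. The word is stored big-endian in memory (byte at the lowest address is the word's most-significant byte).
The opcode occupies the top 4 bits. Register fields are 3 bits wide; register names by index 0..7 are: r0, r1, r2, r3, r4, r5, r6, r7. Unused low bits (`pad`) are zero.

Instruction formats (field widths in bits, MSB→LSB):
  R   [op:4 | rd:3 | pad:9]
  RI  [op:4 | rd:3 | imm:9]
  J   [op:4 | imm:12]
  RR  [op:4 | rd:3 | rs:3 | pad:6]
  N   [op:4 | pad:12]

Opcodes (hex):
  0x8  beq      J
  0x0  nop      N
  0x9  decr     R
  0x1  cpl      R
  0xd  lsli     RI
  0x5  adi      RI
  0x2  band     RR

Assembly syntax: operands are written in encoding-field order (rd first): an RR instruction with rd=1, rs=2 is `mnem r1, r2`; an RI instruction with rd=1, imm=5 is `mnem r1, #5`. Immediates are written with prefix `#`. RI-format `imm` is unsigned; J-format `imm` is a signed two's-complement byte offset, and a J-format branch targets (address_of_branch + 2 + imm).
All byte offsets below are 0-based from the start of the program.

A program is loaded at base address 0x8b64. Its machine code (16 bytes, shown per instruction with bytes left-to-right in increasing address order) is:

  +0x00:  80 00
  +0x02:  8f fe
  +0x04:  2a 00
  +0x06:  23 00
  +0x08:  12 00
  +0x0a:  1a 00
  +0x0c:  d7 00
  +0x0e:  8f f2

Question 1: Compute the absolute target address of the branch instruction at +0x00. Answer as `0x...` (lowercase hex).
0x8b66

off 0x00: read 80 00 as big → 0x8000
  op=0x8000>>12=0x8 ⇒ beq (J)
  imm@[11:0]=0x0 ⇒ #0
  target = base 0x8b64 + off 0x00 + 2 + imm 0 = 0x8b66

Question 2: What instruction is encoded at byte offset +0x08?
@+08  big-endian(12 00) = 0x1200
  op=0x1200>>12=0x1 ⇒ cpl (R)
  rd@[11:9]=0x1 ⇒ r1

cpl r1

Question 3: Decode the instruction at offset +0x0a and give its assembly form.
cpl r5

off 0x0a: read 1a 00 as big → 0x1a00
  op=0x1a00>>12=0x1 ⇒ cpl (R)
  [11:9] rd=5 = r5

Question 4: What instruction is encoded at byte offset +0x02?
beq #-2

@+02  big-endian(8f fe) = 0x8ffe
  opcode bits[15:12]=0x8: beq/J
  [11:0] imm=4094 (s12→-2) = #-2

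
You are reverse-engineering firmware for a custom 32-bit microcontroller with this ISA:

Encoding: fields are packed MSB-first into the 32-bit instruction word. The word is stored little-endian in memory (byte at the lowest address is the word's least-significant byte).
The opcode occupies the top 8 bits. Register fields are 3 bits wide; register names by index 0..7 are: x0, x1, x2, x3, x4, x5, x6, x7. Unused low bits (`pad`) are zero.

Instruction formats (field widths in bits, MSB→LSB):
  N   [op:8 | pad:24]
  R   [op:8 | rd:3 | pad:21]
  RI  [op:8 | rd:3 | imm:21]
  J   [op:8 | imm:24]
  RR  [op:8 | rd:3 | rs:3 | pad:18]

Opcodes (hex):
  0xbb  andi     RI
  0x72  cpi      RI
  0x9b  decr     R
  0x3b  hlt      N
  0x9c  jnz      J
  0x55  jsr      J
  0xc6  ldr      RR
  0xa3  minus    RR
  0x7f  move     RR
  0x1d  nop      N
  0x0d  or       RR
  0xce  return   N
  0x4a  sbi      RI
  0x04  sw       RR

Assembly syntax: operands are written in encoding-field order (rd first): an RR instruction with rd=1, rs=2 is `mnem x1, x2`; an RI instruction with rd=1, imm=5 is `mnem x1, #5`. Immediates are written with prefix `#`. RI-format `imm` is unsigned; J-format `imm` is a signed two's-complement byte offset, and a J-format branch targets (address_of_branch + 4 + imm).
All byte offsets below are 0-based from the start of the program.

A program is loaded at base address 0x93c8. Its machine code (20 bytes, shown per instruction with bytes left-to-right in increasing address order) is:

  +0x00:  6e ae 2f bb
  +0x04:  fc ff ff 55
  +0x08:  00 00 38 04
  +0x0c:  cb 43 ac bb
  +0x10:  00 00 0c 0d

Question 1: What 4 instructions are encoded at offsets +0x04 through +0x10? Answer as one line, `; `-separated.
jsr #-4; sw x1, x6; andi x5, #803787; or x0, x3

+0x04: fc ff ff 55 ⇒ word 0x55fffffc (little)
  op=0x55fffffc>>24=0x55 ⇒ jsr (J)
  [23:0] imm=16777212 (s24→-4) = #-4
+0x08: 00 00 38 04 ⇒ word 0x04380000 (little)
  op=0x04380000>>24=0x4 ⇒ sw (RR)
  [23:21] rd=1 = x1
  [20:18] rs=6 = x6
+0x0c: cb 43 ac bb ⇒ word 0xbbac43cb (little)
  op=0xbbac43cb>>24=0xbb ⇒ andi (RI)
  [23:21] rd=5 = x5
  [20:0] imm=803787 = #803787
+0x10: 00 00 0c 0d ⇒ word 0x0d0c0000 (little)
  op=0x0d0c0000>>24=0xd ⇒ or (RR)
  [23:21] rd=0 = x0
  [20:18] rs=3 = x3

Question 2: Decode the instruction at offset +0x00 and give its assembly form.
andi x1, #1027694

off 0x00: read 6e ae 2f bb as little → 0xbb2fae6e
  top 8b → 0xbb → andi [RI]
  [23:21] rd=1 = x1
  [20:0] imm=1027694 = #1027694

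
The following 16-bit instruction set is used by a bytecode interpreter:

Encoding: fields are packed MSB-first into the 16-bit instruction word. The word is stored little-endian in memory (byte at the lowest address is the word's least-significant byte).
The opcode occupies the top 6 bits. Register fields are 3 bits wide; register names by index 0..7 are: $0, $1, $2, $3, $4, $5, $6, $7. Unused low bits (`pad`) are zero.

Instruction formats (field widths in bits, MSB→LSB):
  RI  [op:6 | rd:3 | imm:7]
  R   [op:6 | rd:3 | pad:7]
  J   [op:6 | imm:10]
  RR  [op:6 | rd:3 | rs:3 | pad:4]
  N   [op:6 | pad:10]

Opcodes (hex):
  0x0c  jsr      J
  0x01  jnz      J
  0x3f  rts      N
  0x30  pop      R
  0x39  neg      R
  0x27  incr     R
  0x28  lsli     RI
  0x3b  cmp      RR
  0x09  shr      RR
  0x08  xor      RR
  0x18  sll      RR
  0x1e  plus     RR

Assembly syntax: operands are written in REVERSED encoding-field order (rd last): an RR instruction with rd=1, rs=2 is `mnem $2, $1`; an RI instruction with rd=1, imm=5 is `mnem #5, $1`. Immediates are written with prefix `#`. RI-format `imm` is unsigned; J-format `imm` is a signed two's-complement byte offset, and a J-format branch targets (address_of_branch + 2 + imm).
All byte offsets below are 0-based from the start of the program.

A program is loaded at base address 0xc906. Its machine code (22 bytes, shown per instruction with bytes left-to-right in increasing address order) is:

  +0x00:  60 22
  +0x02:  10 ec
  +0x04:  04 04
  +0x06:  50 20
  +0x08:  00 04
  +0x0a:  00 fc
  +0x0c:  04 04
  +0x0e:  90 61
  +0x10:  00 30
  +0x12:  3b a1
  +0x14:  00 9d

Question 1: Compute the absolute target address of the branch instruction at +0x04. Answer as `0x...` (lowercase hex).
[04] 04 04 → 0x0404
  opcode bits[15:10]=0x1: jnz/J
  imm@[9:0]=0x4 ⇒ #4
  target = base 0xc906 + off 0x04 + 2 + imm 4 = 0xc910

0xc910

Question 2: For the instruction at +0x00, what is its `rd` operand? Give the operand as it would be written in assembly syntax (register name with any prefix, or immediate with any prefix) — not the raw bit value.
$4

[00] 60 22 → 0x2260
  opcode bits[15:10]=0x8: xor/RR
  [9:7] rd=4 = $4
  [6:4] rs=6 = $6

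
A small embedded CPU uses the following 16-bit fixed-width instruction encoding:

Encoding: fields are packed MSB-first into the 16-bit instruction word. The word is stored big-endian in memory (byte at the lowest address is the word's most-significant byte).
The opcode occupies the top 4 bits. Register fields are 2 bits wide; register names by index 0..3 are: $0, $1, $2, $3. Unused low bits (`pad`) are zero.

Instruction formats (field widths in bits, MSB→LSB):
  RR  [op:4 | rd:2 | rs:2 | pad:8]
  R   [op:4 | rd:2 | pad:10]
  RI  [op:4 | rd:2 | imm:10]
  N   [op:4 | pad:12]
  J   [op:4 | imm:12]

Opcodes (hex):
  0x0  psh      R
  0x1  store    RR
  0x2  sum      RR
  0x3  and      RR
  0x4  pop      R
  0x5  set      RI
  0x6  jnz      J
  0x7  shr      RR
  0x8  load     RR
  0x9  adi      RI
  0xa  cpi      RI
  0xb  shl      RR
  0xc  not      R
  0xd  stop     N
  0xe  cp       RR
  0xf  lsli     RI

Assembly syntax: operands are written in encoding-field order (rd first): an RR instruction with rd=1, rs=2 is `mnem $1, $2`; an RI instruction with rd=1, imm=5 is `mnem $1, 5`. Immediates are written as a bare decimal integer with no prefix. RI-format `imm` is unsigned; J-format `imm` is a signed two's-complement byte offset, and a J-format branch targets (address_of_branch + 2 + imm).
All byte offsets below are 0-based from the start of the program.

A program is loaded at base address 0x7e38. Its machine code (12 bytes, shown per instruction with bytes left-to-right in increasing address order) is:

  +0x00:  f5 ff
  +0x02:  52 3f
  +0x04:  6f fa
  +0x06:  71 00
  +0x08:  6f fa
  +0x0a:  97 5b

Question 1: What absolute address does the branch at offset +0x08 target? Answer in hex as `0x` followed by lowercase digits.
0x7e3c

@+08  big-endian(6f fa) = 0x6ffa
  op=0x6ffa>>12=0x6 ⇒ jnz (J)
  imm: (w>>0)&0xfff=0xffa (s12→-6) → -6
  target = base 0x7e38 + off 0x08 + 2 + imm -6 = 0x7e3c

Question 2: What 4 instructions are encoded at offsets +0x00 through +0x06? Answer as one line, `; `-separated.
[00] f5 ff → 0xf5ff
  op=0xf5ff>>12=0xf ⇒ lsli (RI)
  [11:10] rd=1 = $1
  [9:0] imm=511 = 511
[02] 52 3f → 0x523f
  op=0x523f>>12=0x5 ⇒ set (RI)
  [11:10] rd=0 = $0
  [9:0] imm=575 = 575
[04] 6f fa → 0x6ffa
  op=0x6ffa>>12=0x6 ⇒ jnz (J)
  [11:0] imm=4090 (s12→-6) = -6
[06] 71 00 → 0x7100
  op=0x7100>>12=0x7 ⇒ shr (RR)
  [11:10] rd=0 = $0
  [9:8] rs=1 = $1

lsli $1, 511; set $0, 575; jnz -6; shr $0, $1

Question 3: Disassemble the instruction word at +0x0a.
adi $1, 859

[0a] 97 5b → 0x975b
  op=0x975b>>12=0x9 ⇒ adi (RI)
  rd: (w>>10)&0x3=0x1 → $1
  imm: (w>>0)&0x3ff=0x35b → 859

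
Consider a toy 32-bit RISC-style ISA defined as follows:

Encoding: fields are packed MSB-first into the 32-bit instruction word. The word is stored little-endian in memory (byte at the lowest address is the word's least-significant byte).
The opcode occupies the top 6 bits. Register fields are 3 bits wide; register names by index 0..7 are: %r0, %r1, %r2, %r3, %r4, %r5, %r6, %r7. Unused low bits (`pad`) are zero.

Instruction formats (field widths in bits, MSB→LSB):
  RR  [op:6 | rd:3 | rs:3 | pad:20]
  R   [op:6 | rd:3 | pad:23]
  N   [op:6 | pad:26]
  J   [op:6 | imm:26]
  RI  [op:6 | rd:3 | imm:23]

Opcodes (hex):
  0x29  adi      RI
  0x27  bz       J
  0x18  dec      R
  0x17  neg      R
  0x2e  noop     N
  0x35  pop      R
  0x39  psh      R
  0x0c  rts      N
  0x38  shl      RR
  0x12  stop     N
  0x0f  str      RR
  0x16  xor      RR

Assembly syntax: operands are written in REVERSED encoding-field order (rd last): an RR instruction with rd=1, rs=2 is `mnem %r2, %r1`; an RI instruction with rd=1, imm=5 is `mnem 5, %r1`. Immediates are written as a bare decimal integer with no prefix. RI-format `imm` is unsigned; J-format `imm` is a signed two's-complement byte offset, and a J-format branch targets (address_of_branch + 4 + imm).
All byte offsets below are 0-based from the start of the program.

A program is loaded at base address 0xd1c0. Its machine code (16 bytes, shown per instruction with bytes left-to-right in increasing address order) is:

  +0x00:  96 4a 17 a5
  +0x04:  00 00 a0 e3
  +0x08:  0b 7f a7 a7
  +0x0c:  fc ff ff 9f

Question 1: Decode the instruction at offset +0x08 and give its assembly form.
@+08  little-endian(0b 7f a7 a7) = 0xa7a77f0b
  opcode bits[31:26]=0x29: adi/RI
  rd@[25:23]=0x7 ⇒ %r7
  imm@[22:0]=0x277f0b ⇒ 2588427

adi 2588427, %r7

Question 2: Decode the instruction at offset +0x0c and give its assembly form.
bz -4

@+0c  little-endian(fc ff ff 9f) = 0x9ffffffc
  op=0x9ffffffc>>26=0x27 ⇒ bz (J)
  imm: (w>>0)&0x3ffffff=0x3fffffc (s26→-4) → -4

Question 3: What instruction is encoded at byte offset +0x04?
@+04  little-endian(00 00 a0 e3) = 0xe3a00000
  top 6b → 0x38 → shl [RR]
  [25:23] rd=7 = %r7
  [22:20] rs=2 = %r2

shl %r2, %r7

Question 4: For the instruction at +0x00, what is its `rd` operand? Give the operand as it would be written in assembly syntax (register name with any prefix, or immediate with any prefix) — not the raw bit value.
%r2

+0x00: 96 4a 17 a5 ⇒ word 0xa5174a96 (little)
  top 6b → 0x29 → adi [RI]
  [25:23] rd=2 = %r2
  [22:0] imm=1526422 = 1526422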